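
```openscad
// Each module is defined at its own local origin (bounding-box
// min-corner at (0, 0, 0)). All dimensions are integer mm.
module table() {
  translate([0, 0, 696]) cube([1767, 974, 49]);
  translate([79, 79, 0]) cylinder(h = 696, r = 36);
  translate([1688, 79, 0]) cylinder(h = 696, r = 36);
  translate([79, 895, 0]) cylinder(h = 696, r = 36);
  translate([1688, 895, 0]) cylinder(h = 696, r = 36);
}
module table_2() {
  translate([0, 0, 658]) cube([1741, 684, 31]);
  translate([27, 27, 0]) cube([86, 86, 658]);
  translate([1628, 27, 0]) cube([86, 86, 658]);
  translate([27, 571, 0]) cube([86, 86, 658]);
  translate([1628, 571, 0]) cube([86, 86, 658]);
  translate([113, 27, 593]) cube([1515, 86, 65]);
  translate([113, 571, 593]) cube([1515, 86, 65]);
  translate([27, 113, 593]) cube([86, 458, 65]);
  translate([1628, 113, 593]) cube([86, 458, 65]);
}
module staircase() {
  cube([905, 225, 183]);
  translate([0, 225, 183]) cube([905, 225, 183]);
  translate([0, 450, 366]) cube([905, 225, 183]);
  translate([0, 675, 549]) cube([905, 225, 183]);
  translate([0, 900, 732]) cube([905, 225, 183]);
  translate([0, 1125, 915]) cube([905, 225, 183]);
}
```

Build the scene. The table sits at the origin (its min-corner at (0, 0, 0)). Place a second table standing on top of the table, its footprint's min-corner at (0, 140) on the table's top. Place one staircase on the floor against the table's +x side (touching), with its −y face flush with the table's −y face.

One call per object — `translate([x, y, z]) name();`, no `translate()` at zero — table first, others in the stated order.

table();
translate([0, 140, 745]) table_2();
translate([1767, 0, 0]) staircase();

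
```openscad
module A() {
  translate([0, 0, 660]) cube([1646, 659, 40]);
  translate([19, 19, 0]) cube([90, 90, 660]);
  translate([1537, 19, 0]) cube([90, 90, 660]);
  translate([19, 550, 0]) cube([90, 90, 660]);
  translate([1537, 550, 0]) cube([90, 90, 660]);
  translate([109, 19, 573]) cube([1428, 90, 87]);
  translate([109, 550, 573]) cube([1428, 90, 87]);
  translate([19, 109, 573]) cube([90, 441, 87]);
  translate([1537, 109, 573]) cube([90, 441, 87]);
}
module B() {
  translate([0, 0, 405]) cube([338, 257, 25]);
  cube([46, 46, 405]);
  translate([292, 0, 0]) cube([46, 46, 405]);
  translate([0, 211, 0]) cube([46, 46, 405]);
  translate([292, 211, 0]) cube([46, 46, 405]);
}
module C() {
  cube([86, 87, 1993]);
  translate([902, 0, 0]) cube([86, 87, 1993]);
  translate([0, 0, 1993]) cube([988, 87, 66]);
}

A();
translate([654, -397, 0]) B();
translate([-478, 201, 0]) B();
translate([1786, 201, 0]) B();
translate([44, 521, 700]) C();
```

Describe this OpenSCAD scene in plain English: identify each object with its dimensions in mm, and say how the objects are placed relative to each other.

A is a table with a 1646×659 mm rectangular top, 40 mm thick, top surface at z = 700 mm, supported by four 90×90 mm square legs, each inset 19 mm from the nearest pair of top edges, running from the floor. Four apron rails, 90 mm thick and 87 mm tall, run between adjacent legs with their top edges flush with the underside of the top and their outer faces flush with the legs' outer faces.

B is a simple wooden stool: a rectangular seat 338 mm (x) by 257 mm (y), 25 mm thick, top face at z = 430 mm, on four square legs, each 46×46 mm in cross-section. The legs rest on z = 0, each flush with a corner of the seat.

C is a rectangular door frame: two vertical jambs of 86×87 mm section, 1993 mm tall, with a clear opening 816 mm wide between their inner faces. A header 66 mm tall and 87 mm deep lies on top of the jambs and spans the full outside width.

Three stools sit around the table at the −y, −x, +x sides. The door frame is on top of the table.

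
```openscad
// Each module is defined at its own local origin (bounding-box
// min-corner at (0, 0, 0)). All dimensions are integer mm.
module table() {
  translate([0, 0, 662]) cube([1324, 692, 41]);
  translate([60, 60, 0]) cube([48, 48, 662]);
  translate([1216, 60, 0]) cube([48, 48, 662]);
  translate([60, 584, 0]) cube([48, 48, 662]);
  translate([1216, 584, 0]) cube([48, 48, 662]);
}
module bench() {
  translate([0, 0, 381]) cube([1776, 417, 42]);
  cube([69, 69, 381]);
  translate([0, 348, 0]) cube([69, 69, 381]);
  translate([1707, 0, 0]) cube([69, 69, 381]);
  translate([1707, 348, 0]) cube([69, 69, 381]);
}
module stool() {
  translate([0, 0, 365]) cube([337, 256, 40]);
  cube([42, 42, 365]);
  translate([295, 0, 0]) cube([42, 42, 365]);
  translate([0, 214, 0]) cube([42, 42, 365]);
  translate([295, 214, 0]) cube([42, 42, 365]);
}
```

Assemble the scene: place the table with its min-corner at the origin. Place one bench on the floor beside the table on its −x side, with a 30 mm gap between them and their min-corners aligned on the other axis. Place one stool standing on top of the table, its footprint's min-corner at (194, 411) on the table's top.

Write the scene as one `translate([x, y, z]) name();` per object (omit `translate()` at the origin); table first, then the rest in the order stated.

table();
translate([-1806, 0, 0]) bench();
translate([194, 411, 703]) stool();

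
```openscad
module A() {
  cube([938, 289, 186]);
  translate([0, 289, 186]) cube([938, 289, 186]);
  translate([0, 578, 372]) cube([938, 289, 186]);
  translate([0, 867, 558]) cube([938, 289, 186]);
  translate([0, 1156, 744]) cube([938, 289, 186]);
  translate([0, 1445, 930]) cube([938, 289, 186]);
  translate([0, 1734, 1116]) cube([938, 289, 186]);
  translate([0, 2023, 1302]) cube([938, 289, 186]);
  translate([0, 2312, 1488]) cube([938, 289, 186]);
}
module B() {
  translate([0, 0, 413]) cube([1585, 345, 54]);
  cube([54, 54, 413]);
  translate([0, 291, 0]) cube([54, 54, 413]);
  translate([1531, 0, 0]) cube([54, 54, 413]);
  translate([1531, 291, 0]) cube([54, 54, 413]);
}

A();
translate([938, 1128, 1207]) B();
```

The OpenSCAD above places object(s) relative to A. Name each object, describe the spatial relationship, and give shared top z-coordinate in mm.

A is a staircase. B is a bench. The bench is beside the staircase with their tops flush at z = 1674. The shared top z-coordinate is 1674 mm.

Both tops at z = 1674 mm.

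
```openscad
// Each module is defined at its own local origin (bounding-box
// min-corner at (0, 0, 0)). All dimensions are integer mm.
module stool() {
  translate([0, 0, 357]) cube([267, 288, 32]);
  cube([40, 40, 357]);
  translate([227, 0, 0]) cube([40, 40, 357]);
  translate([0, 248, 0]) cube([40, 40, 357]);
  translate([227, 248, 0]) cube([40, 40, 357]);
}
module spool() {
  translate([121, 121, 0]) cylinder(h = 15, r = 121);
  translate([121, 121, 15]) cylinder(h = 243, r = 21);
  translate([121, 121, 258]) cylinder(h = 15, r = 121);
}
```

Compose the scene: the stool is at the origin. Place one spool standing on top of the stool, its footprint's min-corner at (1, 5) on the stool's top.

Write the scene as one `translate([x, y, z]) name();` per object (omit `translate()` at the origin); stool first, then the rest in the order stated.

stool();
translate([1, 5, 389]) spool();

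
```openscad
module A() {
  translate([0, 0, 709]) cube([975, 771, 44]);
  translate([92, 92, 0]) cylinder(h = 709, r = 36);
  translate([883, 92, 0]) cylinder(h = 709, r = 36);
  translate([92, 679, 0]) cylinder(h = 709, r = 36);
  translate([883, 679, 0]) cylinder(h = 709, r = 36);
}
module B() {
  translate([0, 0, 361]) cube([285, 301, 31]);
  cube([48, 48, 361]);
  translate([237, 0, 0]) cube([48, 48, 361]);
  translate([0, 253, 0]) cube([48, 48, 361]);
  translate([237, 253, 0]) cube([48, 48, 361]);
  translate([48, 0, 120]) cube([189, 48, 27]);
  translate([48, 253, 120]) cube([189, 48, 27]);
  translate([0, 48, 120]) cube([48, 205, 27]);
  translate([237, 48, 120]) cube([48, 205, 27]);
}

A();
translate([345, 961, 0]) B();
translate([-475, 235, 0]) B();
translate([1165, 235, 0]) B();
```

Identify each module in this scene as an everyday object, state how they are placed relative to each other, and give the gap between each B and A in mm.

A is a table. B is a stool. Three stools sit around the table at the +y, −x, +x sides. The gap between each stool and the table is 190 mm.

Each stool's nearest face is 190 mm from the table's bounding box.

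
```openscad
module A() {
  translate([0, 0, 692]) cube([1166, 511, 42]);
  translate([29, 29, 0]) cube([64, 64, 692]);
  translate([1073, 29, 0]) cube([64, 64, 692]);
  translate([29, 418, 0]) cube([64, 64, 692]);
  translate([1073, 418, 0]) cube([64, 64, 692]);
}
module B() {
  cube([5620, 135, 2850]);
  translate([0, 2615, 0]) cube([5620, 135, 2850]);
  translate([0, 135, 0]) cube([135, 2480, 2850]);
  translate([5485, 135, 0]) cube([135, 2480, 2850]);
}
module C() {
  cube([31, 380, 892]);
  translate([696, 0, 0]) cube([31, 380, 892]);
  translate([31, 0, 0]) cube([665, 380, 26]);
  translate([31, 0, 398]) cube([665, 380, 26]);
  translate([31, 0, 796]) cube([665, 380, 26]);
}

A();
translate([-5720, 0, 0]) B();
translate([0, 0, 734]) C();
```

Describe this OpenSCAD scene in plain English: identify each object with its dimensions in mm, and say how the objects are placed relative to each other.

A is a table with a 1166×511 mm rectangular top, 42 mm thick, top surface at z = 734 mm, supported by four 64×64 mm square legs, each inset 29 mm from the nearest pair of top edges, running from the floor.

B is a box-shaped house frame (walls only): outside footprint 5620×2750 mm, wall height 2850 mm, wall thickness 135 mm. The two y-facing walls run the full x-width; the two x-facing walls fit between the inner faces of the y-facing walls.

C is an open bookshelf. Two side panels, each 31 mm thick, 380 mm deep and 892 mm tall, stand 727 mm apart (outside-to-outside). Between them sit 3 shelves, each 26 mm thick and 380 mm deep, spanning the full gap between the sides. The bottom shelf rests on the floor (its underside at z = 0) and the clear gap between one shelf's top and the next shelf's underside is 372 mm.

The house frame is on the floor beside the table on its −x side. The bookshelf is on top of the table.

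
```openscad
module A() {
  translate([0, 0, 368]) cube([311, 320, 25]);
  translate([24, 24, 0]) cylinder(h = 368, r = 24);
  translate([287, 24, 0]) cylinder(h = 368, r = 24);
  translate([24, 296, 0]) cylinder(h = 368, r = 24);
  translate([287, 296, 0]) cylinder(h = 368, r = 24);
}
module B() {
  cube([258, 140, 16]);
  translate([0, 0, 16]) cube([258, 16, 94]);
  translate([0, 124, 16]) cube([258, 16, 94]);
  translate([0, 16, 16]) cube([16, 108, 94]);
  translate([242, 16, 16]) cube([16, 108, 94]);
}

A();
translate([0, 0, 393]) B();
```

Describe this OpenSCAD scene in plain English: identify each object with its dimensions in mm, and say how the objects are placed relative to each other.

A is a simple wooden stool: a rectangular seat 311 mm (x) by 320 mm (y), 25 mm thick, top face at z = 393 mm, on four round legs, each 48 mm in diameter. The legs rest on z = 0, each leg's axis is inset half a diameter from the nearest pair of seat edges (so the leg's bounding box is flush with the corner).

B is an open storage box with external size 258×140×110 mm and wall thickness 16 mm (the base is also 16 mm thick). The base covers the whole footprint; the four walls stand on the base, with the y-facing walls full-width and the x-facing walls fitting between their inner faces.

The open box is on top of the stool.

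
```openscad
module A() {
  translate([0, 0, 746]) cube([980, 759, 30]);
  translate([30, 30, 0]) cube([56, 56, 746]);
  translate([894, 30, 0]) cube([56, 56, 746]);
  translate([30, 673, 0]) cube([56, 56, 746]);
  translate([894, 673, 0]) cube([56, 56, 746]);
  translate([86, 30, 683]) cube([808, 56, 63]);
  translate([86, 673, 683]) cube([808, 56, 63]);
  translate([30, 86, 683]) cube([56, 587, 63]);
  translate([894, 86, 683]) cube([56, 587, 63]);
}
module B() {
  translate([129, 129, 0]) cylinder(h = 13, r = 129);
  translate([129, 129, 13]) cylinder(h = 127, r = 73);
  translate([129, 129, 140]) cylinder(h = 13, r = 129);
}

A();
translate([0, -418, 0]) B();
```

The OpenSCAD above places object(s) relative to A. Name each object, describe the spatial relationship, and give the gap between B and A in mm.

The spool's nearest face is 160 mm from the table's −y face.

A is a table. B is a spool. The spool is on the floor beside the table on its −y side. The gap between the spool and the table is 160 mm.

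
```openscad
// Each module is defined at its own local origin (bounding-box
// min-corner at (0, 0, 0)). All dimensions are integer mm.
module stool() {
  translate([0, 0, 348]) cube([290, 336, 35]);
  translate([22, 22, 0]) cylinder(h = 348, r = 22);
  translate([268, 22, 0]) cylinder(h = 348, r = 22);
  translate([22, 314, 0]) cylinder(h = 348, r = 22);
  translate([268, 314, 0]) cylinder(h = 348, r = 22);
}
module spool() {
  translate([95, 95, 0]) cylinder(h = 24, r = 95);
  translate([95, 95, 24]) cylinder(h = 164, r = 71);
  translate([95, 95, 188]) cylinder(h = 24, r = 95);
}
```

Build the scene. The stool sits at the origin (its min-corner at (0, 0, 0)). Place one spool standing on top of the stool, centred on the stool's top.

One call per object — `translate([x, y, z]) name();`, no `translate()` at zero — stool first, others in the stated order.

stool();
translate([50, 73, 383]) spool();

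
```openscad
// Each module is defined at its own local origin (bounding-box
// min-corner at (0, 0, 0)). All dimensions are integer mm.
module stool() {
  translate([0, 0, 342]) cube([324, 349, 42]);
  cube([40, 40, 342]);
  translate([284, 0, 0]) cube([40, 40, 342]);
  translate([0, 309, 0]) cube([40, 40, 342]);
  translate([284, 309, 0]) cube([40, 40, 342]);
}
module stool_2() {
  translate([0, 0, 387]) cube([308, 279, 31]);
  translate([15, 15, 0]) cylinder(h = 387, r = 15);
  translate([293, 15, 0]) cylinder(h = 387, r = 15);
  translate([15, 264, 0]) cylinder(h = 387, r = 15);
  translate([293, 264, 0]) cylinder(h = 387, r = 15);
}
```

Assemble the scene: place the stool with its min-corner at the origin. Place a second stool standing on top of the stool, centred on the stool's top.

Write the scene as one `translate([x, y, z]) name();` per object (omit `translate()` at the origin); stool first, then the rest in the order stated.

stool();
translate([8, 35, 384]) stool_2();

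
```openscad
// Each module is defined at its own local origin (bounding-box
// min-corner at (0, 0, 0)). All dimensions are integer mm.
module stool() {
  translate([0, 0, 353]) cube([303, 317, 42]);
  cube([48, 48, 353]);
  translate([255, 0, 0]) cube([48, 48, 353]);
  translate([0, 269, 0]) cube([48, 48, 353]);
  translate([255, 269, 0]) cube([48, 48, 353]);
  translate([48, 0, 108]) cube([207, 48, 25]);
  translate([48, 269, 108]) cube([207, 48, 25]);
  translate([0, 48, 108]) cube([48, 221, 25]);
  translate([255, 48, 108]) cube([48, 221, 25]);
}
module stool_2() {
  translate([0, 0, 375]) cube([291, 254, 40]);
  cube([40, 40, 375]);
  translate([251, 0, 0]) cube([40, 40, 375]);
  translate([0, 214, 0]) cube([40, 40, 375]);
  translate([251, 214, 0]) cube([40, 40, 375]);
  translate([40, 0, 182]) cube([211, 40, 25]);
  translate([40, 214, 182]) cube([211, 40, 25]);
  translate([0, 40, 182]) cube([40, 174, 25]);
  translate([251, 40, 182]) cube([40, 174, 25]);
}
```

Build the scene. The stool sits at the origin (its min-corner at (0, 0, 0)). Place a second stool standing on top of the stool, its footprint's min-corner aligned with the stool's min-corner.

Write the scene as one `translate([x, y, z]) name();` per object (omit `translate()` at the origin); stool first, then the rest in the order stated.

stool();
translate([0, 0, 395]) stool_2();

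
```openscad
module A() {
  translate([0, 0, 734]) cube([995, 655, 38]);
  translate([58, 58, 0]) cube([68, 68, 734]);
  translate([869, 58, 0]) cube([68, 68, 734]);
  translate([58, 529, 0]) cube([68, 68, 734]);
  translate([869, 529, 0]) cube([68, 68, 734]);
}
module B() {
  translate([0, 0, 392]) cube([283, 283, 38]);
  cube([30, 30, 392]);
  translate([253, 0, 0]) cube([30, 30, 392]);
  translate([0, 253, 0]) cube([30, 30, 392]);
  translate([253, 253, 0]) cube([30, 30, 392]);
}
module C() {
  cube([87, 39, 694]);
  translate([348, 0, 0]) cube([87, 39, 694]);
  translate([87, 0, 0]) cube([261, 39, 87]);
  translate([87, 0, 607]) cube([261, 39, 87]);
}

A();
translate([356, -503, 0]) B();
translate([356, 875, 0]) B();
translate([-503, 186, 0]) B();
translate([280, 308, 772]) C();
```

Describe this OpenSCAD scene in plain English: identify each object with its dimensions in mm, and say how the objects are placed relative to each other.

A is a table: top 995 mm (x) × 655 mm (y), 38 mm thick, upper face at z = 772 mm, on four 68×68 mm square legs, each inset 58 mm from the nearest pair of top edges, running from z = 0 to the bottom of the top.

B is a four-legged stool. The seat is 283×283 mm, 38 mm thick, top at z = 430 mm. It stands on four square legs, each 30×30 mm in cross-section, from z = 0 to the seat underside, each flush with a corner of the seat.

C is a picture frame with a 261×520 mm rectangular opening (x by z) and a uniform 87 mm border on every side. Frame depth is 39 mm along y. It is built from two vertical stiles running the full outside height and two horizontal rails spanning the gap between the stiles.

Three stools sit around the table at the −y, +y, −x sides. The picture frame is on top of the table, centred.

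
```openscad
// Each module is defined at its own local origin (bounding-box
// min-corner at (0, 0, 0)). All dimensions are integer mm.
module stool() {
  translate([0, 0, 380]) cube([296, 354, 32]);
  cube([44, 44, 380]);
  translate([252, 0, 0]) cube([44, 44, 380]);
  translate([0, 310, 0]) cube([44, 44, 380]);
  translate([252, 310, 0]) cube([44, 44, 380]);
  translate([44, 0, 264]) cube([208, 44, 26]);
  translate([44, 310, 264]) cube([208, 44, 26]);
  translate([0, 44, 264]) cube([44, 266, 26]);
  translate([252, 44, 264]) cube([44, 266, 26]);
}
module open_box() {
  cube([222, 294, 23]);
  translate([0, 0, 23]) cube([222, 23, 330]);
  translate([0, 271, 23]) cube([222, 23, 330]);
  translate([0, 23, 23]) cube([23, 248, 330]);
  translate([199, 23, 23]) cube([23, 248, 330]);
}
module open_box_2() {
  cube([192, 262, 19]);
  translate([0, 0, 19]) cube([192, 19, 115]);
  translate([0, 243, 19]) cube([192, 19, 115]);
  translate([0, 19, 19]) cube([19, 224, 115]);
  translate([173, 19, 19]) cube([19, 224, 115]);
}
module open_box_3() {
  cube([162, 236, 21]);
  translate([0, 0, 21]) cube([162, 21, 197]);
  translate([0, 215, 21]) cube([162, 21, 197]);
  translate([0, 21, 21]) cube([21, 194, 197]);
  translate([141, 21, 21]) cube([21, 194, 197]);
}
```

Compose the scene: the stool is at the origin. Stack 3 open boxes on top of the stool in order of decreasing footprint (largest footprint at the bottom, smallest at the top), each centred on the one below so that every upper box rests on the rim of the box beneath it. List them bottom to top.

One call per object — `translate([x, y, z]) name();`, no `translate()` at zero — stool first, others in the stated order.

stool();
translate([37, 30, 412]) open_box();
translate([52, 46, 765]) open_box_2();
translate([67, 59, 899]) open_box_3();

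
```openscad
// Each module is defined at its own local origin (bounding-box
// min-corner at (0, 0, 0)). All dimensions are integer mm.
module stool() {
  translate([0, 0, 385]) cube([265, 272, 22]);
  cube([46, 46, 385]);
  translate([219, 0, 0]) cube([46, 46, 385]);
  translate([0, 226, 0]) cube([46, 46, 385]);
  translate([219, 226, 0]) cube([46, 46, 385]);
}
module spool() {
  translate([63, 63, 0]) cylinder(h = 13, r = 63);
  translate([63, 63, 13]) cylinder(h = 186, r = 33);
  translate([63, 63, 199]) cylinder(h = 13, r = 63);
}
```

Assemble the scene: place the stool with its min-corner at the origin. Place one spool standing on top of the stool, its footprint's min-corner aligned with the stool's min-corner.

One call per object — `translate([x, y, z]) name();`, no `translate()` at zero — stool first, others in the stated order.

stool();
translate([0, 0, 407]) spool();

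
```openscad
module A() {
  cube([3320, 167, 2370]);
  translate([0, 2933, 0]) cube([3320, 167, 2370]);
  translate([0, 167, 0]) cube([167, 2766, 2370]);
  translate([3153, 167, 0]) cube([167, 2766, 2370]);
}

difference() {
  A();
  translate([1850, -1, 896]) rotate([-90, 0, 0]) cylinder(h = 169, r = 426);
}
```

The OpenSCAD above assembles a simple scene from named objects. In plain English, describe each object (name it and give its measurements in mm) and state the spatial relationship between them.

A is the wall frame of a small rectangular building: four walls, each 2370 mm tall and 167 mm thick, enclosing a footprint 3320 mm (x) by 3100 mm (y) outside-to-outside, with no floor or roof. The front and back walls (the −y and +y sides) span the full width; the two side walls fit between them.

The house frame has a circular hole of radius 426 mm through its front wall, centred at (x = 1850, z = 896).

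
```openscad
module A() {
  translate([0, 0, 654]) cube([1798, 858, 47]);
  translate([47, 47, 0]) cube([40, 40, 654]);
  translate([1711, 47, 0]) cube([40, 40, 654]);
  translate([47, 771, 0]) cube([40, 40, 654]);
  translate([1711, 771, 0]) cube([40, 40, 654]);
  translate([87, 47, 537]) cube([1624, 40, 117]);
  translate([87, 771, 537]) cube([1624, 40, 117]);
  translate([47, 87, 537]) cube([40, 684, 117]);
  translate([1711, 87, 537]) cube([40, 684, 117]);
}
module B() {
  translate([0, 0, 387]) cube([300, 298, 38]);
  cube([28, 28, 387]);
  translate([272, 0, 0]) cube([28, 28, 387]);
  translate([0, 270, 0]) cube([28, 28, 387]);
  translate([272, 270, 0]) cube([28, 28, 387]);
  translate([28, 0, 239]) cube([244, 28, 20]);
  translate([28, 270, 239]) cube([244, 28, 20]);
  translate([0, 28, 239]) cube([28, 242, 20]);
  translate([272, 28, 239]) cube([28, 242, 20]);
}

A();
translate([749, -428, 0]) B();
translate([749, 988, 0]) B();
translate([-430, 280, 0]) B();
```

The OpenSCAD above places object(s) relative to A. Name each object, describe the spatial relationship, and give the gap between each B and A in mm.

A is a table. B is a stool. Three stools sit around the table at the −y, +y, −x sides. The gap between each stool and the table is 130 mm.

Each stool's nearest face is 130 mm from the table's bounding box.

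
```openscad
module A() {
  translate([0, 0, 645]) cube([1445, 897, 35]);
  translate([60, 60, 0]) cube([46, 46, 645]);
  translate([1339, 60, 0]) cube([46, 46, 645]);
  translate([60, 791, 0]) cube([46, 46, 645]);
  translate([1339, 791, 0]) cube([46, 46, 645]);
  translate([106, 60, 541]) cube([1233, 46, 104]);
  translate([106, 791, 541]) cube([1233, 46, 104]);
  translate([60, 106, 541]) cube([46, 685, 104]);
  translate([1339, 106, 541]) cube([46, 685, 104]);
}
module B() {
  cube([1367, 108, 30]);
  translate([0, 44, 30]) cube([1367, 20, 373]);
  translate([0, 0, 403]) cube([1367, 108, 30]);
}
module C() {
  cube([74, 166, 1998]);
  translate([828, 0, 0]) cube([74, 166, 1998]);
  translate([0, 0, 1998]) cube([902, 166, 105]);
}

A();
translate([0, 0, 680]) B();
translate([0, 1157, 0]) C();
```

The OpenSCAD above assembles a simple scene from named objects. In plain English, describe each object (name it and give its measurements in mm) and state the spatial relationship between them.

A is a rectangular dining table. The top is 1445×897×35 mm with its upper surface at z = 680 mm. It stands on four 46×46 mm square legs, each inset 60 mm from the nearest pair of top edges, running from the floor to the underside of the top. Four apron rails, 46 mm thick and 104 mm tall, run between adjacent legs with their top edges flush with the underside of the top and their outer faces flush with the legs' outer faces.

B is an I-beam lying along x, 1367 mm long. Overall section height 433 mm. Two flanges 108 mm wide (y) and 30 mm thick, one on the floor and one at the top; a web 20 mm thick runs between them, centred on the flange width.

C is a rectangular door frame: two vertical jambs of 74×166 mm section, 1998 mm tall, with a clear opening 754 mm wide between their inner faces. A header 105 mm tall and 166 mm deep lies on top of the jambs and spans the full outside width.

The I-beam is on top of the table. The door frame is on the floor beside the table on its +y side.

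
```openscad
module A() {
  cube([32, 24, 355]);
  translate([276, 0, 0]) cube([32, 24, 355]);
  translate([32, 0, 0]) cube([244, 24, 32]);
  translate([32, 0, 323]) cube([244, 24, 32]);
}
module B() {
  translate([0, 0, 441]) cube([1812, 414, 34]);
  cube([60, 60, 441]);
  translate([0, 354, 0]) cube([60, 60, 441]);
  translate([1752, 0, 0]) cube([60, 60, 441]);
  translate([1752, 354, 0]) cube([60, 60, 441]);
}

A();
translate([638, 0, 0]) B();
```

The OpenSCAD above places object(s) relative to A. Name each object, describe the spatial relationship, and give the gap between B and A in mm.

The bench's nearest face is 330 mm from the picture frame's +x face.

A is a picture frame. B is a bench. The bench is on the floor beside the picture frame on its +x side. The gap between the bench and the picture frame is 330 mm.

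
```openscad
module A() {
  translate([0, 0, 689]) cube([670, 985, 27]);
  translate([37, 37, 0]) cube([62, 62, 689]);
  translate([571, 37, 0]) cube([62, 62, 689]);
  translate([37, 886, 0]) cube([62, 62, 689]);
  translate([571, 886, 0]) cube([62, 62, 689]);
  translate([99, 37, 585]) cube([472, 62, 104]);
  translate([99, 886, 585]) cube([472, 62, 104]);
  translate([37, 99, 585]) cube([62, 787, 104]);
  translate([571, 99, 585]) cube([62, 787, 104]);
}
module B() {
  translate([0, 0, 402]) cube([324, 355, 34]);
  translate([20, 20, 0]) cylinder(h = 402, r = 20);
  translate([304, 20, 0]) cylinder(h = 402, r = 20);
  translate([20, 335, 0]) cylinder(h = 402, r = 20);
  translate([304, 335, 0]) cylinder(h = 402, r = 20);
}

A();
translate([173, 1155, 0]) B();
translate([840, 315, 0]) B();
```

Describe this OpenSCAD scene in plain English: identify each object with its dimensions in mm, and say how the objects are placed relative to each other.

A is a table: top 670 mm (x) × 985 mm (y), 27 mm thick, upper face at z = 716 mm, on four 62×62 mm square legs, each inset 37 mm from the nearest pair of top edges, running from z = 0 to the bottom of the top. Four apron rails, 62 mm thick and 104 mm tall, run between adjacent legs with their top edges flush with the underside of the top and their outer faces flush with the legs' outer faces.

B is a simple wooden stool: a rectangular seat 324 mm (x) by 355 mm (y), 34 mm thick, top face at z = 436 mm, on four round legs, each 40 mm in diameter. The legs rest on z = 0, each leg's axis is inset half a diameter from the nearest pair of seat edges (so the leg's bounding box is flush with the corner).

Two stools sit around the table at the +y, +x sides.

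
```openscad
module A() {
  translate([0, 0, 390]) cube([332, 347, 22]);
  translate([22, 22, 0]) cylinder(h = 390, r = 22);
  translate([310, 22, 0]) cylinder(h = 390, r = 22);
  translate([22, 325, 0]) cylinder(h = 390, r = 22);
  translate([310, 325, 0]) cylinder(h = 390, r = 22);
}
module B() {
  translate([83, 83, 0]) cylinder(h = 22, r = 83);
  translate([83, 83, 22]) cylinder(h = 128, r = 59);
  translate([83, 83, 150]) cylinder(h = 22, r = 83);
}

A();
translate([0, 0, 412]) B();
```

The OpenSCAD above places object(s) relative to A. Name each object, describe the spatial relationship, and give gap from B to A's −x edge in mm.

A is a stool. B is a spool. The spool is on top of the stool. The gap from the spool to the stool's −x edge is 0 mm.

The spool's min-x is at 0; the stool's min-x is 0; gap = 0 mm.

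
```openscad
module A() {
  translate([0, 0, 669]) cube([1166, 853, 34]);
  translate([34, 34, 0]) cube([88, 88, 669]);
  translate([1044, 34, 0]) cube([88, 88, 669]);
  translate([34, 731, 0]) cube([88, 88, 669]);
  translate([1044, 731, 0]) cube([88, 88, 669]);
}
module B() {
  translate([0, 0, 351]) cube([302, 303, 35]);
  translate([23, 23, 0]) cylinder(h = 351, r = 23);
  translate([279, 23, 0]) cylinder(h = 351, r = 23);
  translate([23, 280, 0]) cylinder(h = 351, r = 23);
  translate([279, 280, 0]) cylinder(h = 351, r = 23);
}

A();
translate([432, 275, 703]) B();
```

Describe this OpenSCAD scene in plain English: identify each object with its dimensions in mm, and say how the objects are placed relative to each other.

A is a table: top 1166 mm (x) × 853 mm (y), 34 mm thick, upper face at z = 703 mm, on four 88×88 mm square legs, each inset 34 mm from the nearest pair of top edges, running from z = 0 to the bottom of the top.

B is a four-legged stool. The seat is a 302×303×35 mm slab whose top surface is at z = 386 mm; four round legs, each 46 mm in diameter, run from the floor (z = 0) to the underside of the seat, each leg's axis is inset half a diameter from the nearest pair of seat edges (so the leg's bounding box is flush with the corner).

The stool is on top of the table, centred.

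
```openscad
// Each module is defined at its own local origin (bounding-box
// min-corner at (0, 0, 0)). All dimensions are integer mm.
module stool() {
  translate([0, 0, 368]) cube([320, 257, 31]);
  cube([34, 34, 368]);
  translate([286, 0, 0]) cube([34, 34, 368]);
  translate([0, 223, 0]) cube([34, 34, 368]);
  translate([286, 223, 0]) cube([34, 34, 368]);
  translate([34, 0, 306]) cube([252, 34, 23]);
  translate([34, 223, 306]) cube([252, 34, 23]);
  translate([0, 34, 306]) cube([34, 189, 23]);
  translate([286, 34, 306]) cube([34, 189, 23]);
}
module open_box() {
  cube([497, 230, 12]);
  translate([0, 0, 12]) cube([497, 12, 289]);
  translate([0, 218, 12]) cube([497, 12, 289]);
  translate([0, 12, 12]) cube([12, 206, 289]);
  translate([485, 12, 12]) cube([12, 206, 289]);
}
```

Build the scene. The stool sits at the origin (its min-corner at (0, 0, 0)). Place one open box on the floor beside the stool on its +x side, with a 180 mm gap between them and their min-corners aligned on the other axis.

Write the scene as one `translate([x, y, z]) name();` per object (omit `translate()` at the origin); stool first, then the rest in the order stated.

stool();
translate([500, 0, 0]) open_box();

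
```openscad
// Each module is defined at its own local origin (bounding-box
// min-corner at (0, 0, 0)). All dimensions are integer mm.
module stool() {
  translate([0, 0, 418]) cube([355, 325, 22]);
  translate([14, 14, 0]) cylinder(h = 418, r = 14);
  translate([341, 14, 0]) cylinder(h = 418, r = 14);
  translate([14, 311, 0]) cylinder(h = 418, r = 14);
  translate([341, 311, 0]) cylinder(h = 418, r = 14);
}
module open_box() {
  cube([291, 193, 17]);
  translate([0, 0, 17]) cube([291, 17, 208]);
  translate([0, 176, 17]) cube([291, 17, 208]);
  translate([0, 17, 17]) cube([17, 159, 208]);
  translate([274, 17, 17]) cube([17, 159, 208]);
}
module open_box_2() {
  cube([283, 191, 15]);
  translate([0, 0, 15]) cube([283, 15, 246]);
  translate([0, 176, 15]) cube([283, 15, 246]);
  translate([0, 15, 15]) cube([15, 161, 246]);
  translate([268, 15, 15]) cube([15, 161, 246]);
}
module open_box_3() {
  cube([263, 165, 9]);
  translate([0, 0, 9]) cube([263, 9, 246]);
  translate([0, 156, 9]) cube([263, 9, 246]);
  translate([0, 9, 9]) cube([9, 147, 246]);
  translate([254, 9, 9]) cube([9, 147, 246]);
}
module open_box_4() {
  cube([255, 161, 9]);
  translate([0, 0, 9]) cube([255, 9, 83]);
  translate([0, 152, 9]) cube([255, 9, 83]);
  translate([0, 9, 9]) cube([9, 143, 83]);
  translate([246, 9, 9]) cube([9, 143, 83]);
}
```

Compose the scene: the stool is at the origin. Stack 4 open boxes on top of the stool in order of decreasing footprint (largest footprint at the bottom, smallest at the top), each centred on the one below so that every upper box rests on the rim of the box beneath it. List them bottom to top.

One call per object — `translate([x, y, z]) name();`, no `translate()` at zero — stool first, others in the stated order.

stool();
translate([32, 66, 440]) open_box();
translate([36, 67, 665]) open_box_2();
translate([46, 80, 926]) open_box_3();
translate([50, 82, 1181]) open_box_4();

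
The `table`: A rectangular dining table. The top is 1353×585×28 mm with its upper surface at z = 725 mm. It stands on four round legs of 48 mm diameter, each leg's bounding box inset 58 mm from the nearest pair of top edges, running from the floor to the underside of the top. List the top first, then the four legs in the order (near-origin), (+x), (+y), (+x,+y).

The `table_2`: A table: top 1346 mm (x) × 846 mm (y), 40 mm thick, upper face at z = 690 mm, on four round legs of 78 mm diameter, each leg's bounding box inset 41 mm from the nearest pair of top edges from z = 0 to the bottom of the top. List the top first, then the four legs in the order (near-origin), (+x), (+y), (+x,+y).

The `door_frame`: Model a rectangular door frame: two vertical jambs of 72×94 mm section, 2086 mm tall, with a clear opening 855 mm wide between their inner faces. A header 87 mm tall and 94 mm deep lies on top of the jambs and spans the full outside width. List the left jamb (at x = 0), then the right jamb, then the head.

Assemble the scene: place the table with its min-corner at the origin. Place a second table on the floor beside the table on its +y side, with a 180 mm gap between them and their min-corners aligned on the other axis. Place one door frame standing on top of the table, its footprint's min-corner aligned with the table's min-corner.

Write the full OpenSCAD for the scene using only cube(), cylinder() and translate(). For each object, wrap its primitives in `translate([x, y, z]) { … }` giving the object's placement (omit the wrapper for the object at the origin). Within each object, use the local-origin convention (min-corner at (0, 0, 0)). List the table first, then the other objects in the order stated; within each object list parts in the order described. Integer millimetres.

translate([0, 0, 697]) cube([1353, 585, 28]);
translate([82, 82, 0]) cylinder(h = 697, r = 24);
translate([1271, 82, 0]) cylinder(h = 697, r = 24);
translate([82, 503, 0]) cylinder(h = 697, r = 24);
translate([1271, 503, 0]) cylinder(h = 697, r = 24);
translate([0, 765, 0]) {
  translate([0, 0, 650]) cube([1346, 846, 40]);
  translate([80, 80, 0]) cylinder(h = 650, r = 39);
  translate([1266, 80, 0]) cylinder(h = 650, r = 39);
  translate([80, 766, 0]) cylinder(h = 650, r = 39);
  translate([1266, 766, 0]) cylinder(h = 650, r = 39);
}
translate([0, 0, 725]) {
  cube([72, 94, 2086]);
  translate([927, 0, 0]) cube([72, 94, 2086]);
  translate([0, 0, 2086]) cube([999, 94, 87]);
}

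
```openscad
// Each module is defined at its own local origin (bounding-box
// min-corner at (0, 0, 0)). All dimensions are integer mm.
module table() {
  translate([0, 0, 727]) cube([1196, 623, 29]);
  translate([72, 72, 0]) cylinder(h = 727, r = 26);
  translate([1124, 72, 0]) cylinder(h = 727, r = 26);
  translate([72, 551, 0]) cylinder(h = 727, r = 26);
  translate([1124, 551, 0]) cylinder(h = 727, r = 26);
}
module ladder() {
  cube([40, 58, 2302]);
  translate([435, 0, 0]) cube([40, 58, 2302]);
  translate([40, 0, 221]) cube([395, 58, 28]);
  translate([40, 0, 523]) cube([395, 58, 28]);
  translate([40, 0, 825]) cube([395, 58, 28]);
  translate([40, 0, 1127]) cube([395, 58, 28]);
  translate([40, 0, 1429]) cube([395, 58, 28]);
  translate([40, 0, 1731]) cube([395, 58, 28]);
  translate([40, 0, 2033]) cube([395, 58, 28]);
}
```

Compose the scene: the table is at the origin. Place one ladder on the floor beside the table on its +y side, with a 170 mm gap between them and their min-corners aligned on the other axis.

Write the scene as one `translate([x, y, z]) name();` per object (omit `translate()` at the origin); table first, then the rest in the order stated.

table();
translate([0, 793, 0]) ladder();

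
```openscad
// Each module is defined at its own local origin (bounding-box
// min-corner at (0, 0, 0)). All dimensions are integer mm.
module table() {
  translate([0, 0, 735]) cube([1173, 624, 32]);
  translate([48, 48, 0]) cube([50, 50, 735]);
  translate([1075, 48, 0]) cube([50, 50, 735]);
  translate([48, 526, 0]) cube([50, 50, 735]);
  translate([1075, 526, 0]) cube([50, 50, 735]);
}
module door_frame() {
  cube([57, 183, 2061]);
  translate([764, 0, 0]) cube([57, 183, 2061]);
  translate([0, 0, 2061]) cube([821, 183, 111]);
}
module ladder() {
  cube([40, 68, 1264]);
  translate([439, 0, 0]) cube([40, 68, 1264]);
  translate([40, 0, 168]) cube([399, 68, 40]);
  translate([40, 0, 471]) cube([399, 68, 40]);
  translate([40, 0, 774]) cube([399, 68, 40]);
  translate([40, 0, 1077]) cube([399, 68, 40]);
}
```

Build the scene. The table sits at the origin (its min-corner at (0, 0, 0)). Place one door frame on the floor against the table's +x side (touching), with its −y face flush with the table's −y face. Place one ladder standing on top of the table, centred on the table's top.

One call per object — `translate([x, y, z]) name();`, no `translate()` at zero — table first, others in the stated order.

table();
translate([1173, 0, 0]) door_frame();
translate([347, 278, 767]) ladder();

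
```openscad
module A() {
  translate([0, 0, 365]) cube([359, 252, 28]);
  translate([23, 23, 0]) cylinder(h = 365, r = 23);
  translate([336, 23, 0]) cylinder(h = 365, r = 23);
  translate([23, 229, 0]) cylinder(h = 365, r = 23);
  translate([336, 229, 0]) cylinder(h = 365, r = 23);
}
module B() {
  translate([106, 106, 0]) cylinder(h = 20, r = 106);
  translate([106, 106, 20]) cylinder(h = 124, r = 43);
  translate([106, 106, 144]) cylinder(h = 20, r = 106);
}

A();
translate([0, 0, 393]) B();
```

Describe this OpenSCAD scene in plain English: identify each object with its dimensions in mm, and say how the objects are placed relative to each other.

A is a simple wooden stool: a rectangular seat 359 mm (x) by 252 mm (y), 28 mm thick, top face at z = 393 mm, on four round legs, each 46 mm in diameter. The legs rest on z = 0, each leg's axis is inset half a diameter from the nearest pair of seat edges (so the leg's bounding box is flush with the corner).

B is a spool: two coaxial disc flanges of radius 106 mm and thickness 20 mm, joined by a core cylinder of radius 43 mm and height 124 mm. The lower flange rests on z = 0 and the three cylinders share a vertical axis.

The spool is on top of the stool.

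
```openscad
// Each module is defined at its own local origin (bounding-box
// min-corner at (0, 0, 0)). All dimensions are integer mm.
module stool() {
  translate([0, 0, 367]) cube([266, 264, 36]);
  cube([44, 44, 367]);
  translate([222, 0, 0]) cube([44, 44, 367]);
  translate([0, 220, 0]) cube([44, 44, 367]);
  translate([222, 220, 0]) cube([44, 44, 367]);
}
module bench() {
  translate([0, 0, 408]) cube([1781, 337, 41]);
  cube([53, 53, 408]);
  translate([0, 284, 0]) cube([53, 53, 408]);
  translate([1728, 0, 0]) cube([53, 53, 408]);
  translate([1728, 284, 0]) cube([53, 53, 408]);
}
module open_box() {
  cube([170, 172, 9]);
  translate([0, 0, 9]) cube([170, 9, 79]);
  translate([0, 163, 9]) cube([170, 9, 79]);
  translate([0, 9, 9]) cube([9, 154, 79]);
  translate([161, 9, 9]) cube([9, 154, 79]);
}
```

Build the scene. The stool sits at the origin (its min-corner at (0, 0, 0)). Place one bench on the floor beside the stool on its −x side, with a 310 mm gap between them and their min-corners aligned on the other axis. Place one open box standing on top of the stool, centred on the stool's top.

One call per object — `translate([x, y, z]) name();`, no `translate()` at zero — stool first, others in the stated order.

stool();
translate([-2091, 0, 0]) bench();
translate([48, 46, 403]) open_box();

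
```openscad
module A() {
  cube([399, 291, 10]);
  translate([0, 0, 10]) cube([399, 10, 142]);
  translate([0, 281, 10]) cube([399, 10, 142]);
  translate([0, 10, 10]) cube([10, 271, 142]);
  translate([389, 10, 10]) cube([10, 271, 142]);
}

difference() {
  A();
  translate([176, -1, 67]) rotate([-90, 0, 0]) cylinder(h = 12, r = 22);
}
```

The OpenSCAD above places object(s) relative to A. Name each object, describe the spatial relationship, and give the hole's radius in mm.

The subtracted cylinder has r = 22 mm.

A is an open box. The open box has a circular hole through its front wall. The hole's radius is 22 mm.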